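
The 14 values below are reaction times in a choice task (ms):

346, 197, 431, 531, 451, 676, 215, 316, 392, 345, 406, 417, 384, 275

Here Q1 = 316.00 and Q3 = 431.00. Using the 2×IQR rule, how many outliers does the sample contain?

1

IQR = 115.00; fences at 316.00 − 230.00 = 86.00 and 431.00 + 230.00 = 661.00.
Outside the cutoffs: 676.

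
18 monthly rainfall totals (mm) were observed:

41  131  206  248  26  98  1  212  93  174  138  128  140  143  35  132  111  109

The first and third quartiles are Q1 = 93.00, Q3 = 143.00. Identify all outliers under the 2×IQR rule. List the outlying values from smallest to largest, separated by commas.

IQR = Q3 − Q1 = 143.00 − 93.00 = 50.00.
Lower fence = Q1 − 2·IQR = 93.00 − 100.00 = -7.00.
Upper fence = Q3 + 2·IQR = 143.00 + 100.00 = 243.00.
248 > 243.00 → outlier.
All remaining values lie within [-7.00, 243.00].

248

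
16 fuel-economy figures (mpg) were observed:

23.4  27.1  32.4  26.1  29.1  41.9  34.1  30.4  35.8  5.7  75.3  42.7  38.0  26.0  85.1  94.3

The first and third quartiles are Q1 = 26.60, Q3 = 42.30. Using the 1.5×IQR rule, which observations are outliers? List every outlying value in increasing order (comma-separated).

75.3, 85.1, 94.3

IQR = Q3 − Q1 = 42.30 − 26.60 = 15.70.
Lower fence = Q1 − 1.5·IQR = 26.60 − 23.55 = 3.05.
Upper fence = Q3 + 1.5·IQR = 42.30 + 23.55 = 65.85.
75.3 > 65.85 → outlier.
85.1 > 65.85 → outlier.
94.3 > 65.85 → outlier.
All remaining values lie within [3.05, 65.85].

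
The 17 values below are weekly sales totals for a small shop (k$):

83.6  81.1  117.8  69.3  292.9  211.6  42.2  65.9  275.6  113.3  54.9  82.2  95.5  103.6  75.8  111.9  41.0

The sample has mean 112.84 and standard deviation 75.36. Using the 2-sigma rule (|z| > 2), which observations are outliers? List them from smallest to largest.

Cutoffs at x̄ ± 2s: 112.84 ± 2·75.36 = [-37.88, 263.56].
275.6: z = 2.16, |z| > 2 → outlier.
292.9: z = 2.39, |z| > 2 → outlier.
Every other value lies within [-37.88, 263.56].

275.6, 292.9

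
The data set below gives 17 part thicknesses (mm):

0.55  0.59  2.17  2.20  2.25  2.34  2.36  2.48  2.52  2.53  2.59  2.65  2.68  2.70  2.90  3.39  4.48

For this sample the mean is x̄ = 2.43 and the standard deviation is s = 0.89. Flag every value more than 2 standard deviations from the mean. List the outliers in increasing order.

0.55, 0.59, 4.48

Cutoffs at x̄ ± 2s: 2.43 ± 2·0.89 = [0.65, 4.21].
0.55: z = -2.11, |z| > 2 → outlier.
0.59: z = -2.07, |z| > 2 → outlier.
4.48: z = 2.30, |z| > 2 → outlier.
Every other value lies within [0.65, 4.21].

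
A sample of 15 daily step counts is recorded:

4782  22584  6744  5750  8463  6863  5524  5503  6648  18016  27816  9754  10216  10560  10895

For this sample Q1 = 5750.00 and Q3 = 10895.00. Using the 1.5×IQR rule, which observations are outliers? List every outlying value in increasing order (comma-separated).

IQR = Q3 − Q1 = 10895.00 − 5750.00 = 5145.00.
Lower fence = Q1 − 1.5·IQR = 5750.00 − 7717.50 = -1967.50.
Upper fence = Q3 + 1.5·IQR = 10895.00 + 7717.50 = 18612.50.
22584 > 18612.50 → outlier.
27816 > 18612.50 → outlier.
All remaining values lie within [-1967.50, 18612.50].

22584, 27816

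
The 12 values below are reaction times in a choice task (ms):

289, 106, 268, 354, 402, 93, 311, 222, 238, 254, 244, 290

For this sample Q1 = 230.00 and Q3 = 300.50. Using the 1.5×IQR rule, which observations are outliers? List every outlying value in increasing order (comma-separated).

IQR = Q3 − Q1 = 300.50 − 230.00 = 70.50.
Lower fence = Q1 − 1.5·IQR = 230.00 − 105.75 = 124.25.
Upper fence = Q3 + 1.5·IQR = 300.50 + 105.75 = 406.25.
93 < 124.25 → outlier.
106 < 124.25 → outlier.
All remaining values lie within [124.25, 406.25].

93, 106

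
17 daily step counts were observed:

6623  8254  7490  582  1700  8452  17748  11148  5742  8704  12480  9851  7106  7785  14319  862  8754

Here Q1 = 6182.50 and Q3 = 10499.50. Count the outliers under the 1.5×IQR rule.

1

IQR = 4317.00; fences at 6182.50 − 6475.50 = -293.00 and 10499.50 + 6475.50 = 16975.00.
Outside the cutoffs: 17748.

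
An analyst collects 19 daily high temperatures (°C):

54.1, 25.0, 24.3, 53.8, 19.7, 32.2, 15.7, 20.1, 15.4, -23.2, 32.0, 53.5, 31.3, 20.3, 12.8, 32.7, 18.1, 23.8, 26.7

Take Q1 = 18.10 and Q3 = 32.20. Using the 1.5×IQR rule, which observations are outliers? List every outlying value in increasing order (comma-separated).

-23.2, 53.5, 53.8, 54.1

IQR = Q3 − Q1 = 32.20 − 18.10 = 14.10.
Lower fence = Q1 − 1.5·IQR = 18.10 − 21.15 = -3.05.
Upper fence = Q3 + 1.5·IQR = 32.20 + 21.15 = 53.35.
-23.2 < -3.05 → outlier.
53.5 > 53.35 → outlier.
53.8 > 53.35 → outlier.
54.1 > 53.35 → outlier.
All remaining values lie within [-3.05, 53.35].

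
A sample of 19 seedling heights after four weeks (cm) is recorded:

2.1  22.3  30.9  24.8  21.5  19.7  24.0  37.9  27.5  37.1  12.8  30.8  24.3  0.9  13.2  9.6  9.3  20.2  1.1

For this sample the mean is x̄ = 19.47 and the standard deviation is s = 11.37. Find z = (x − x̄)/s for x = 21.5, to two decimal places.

z = (21.5 − 19.47) / 11.37 = 0.18.

0.18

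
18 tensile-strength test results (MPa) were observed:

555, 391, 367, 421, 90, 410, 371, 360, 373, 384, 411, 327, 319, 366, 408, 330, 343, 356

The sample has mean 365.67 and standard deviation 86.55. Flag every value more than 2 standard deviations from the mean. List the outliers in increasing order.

Cutoffs at x̄ ± 2s: 365.67 ± 2·86.55 = [192.57, 538.77].
90: z = -3.19, |z| > 2 → outlier.
555: z = 2.19, |z| > 2 → outlier.
Every other value lies within [192.57, 538.77].

90, 555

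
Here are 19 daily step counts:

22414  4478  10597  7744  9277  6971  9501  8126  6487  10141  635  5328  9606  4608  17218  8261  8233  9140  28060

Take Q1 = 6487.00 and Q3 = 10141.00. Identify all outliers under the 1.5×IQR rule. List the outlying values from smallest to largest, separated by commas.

635, 17218, 22414, 28060

IQR = Q3 − Q1 = 10141.00 − 6487.00 = 3654.00.
Lower fence = Q1 − 1.5·IQR = 6487.00 − 5481.00 = 1006.00.
Upper fence = Q3 + 1.5·IQR = 10141.00 + 5481.00 = 15622.00.
635 < 1006.00 → outlier.
17218 > 15622.00 → outlier.
22414 > 15622.00 → outlier.
28060 > 15622.00 → outlier.
All remaining values lie within [1006.00, 15622.00].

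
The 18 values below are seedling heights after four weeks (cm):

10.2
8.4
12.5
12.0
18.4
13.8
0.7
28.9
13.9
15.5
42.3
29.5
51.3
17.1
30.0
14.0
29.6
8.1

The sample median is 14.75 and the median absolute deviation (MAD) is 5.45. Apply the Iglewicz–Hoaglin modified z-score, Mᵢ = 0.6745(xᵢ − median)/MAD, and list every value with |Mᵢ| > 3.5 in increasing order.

|Mᵢ| > 3.5 ⇔ |xᵢ − 14.75| > 3.5·5.45/0.6745 = 28.28.
So outliers lie outside [-13.53, 43.03].
51.3: M = 4.52 → outlier.

51.3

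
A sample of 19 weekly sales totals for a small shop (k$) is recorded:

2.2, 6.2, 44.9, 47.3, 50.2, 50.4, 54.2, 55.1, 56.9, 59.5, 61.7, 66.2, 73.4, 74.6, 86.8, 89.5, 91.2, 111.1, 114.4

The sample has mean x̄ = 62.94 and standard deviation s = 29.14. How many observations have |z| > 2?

Cutoffs: x̄ ± 2s = [4.66, 121.22].
Outside the cutoffs: 2.2.

1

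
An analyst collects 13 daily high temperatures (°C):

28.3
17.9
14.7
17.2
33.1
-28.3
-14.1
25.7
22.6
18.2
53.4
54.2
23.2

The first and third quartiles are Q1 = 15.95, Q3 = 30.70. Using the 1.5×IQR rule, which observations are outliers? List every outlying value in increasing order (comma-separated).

IQR = Q3 − Q1 = 30.70 − 15.95 = 14.75.
Lower fence = Q1 − 1.5·IQR = 15.95 − 22.125 = -6.175.
Upper fence = Q3 + 1.5·IQR = 30.70 + 22.125 = 52.825.
-28.3 < -6.175 → outlier.
-14.1 < -6.175 → outlier.
53.4 > 52.825 → outlier.
54.2 > 52.825 → outlier.
All remaining values lie within [-6.175, 52.825].

-28.3, -14.1, 53.4, 54.2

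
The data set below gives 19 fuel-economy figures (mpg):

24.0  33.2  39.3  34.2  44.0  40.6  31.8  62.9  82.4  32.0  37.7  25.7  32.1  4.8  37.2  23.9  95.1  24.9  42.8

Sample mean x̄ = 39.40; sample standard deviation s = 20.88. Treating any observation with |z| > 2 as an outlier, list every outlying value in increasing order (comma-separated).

Cutoffs at x̄ ± 2s: 39.40 ± 2·20.88 = [-2.36, 81.16].
82.4: z = 2.06, |z| > 2 → outlier.
95.1: z = 2.67, |z| > 2 → outlier.
Every other value lies within [-2.36, 81.16].

82.4, 95.1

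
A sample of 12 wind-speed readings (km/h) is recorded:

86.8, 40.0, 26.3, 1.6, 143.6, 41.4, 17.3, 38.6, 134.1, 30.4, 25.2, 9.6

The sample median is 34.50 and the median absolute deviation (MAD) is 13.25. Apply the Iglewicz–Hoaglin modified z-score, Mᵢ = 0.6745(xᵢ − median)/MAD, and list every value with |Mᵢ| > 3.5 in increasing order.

|Mᵢ| > 3.5 ⇔ |xᵢ − 34.50| > 3.5·13.25/0.6745 = 68.75.
So outliers lie outside [-34.25, 103.25].
134.1: M = 5.07 → outlier.
143.6: M = 5.55 → outlier.

134.1, 143.6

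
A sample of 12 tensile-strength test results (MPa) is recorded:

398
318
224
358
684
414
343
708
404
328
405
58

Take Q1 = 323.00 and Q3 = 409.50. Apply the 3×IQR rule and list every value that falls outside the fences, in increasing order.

IQR = Q3 − Q1 = 409.50 − 323.00 = 86.50.
Lower fence = Q1 − 3·IQR = 323.00 − 259.50 = 63.50.
Upper fence = Q3 + 3·IQR = 409.50 + 259.50 = 669.00.
58 < 63.50 → outlier.
684 > 669.00 → outlier.
708 > 669.00 → outlier.
All remaining values lie within [63.50, 669.00].

58, 684, 708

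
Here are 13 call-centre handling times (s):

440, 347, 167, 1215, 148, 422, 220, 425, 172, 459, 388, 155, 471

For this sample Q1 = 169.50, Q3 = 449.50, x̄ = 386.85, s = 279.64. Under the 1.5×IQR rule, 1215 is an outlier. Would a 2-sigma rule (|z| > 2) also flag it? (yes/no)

z = (1215 − 386.85) / 279.64 = 2.96.
|z| = 2.96 > 2.

yes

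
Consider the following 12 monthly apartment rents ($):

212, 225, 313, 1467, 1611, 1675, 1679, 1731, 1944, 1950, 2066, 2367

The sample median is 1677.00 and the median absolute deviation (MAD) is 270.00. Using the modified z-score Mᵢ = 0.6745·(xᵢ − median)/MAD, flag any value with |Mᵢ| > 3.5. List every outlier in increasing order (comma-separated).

212, 225

|Mᵢ| > 3.5 ⇔ |xᵢ − 1677.00| > 3.5·270.00/0.6745 = 1401.04.
So outliers lie outside [275.96, 3078.04].
212: M = -3.66 → outlier.
225: M = -3.63 → outlier.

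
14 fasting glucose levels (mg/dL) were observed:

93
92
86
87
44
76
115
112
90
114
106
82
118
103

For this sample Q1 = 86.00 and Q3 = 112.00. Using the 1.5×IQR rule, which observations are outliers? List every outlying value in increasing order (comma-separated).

44

IQR = Q3 − Q1 = 112.00 − 86.00 = 26.00.
Lower fence = Q1 − 1.5·IQR = 86.00 − 39.00 = 47.00.
Upper fence = Q3 + 1.5·IQR = 112.00 + 39.00 = 151.00.
44 < 47.00 → outlier.
All remaining values lie within [47.00, 151.00].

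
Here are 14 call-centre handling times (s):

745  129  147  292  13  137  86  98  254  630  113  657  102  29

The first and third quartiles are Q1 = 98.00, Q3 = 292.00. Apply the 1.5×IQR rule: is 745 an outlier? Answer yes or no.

yes

IQR = Q3 − Q1 = 292.00 − 98.00 = 194.00.
Lower fence = Q1 − 1.5·IQR = 98.00 − 291.00 = -193.00.
Upper fence = Q3 + 1.5·IQR = 292.00 + 291.00 = 583.00.
745 lies above the upper fence.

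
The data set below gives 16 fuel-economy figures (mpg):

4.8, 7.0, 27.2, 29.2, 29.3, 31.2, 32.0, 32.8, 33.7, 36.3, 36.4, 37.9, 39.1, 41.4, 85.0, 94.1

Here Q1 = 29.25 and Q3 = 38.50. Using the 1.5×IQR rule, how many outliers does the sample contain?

IQR = 9.25; fences at 29.25 − 13.875 = 15.375 and 38.50 + 13.875 = 52.375.
Outside the cutoffs: 4.8, 7.0, 85.0, 94.1.

4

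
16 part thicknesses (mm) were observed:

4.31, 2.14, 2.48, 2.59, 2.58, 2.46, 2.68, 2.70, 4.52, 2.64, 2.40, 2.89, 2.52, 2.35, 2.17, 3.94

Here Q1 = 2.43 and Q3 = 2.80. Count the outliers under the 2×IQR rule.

IQR = 0.37; fences at 2.43 − 0.74 = 1.69 and 2.80 + 0.74 = 3.54.
Outside the cutoffs: 3.94, 4.31, 4.52.

3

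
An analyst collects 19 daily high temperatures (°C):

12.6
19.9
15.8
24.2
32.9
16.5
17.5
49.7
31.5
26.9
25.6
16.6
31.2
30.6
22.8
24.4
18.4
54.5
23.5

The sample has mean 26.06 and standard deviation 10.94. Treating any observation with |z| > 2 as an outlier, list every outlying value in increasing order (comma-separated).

Cutoffs at x̄ ± 2s: 26.06 ± 2·10.94 = [4.18, 47.94].
49.7: z = 2.16, |z| > 2 → outlier.
54.5: z = 2.60, |z| > 2 → outlier.
Every other value lies within [4.18, 47.94].

49.7, 54.5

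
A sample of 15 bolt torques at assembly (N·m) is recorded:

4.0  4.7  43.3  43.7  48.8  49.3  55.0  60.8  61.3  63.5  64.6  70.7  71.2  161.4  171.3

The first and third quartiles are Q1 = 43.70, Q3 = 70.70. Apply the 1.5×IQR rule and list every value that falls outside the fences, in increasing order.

IQR = Q3 − Q1 = 70.70 − 43.70 = 27.00.
Lower fence = Q1 − 1.5·IQR = 43.70 − 40.50 = 3.20.
Upper fence = Q3 + 1.5·IQR = 70.70 + 40.50 = 111.20.
161.4 > 111.20 → outlier.
171.3 > 111.20 → outlier.
All remaining values lie within [3.20, 111.20].

161.4, 171.3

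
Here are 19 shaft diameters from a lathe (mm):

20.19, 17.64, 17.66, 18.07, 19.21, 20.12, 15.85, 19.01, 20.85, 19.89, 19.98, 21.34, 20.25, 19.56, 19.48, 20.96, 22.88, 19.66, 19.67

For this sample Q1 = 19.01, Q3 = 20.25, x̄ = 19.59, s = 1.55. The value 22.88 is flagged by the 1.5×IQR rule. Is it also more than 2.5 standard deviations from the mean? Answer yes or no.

no

z = (22.88 − 19.59) / 1.55 = 2.12.
|z| = 2.12 ≤ 2.5.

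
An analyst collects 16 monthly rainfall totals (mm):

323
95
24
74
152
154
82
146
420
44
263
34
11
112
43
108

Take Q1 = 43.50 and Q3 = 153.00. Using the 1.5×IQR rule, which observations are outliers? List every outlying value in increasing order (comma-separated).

323, 420

IQR = Q3 − Q1 = 153.00 − 43.50 = 109.50.
Lower fence = Q1 − 1.5·IQR = 43.50 − 164.25 = -120.75.
Upper fence = Q3 + 1.5·IQR = 153.00 + 164.25 = 317.25.
323 > 317.25 → outlier.
420 > 317.25 → outlier.
All remaining values lie within [-120.75, 317.25].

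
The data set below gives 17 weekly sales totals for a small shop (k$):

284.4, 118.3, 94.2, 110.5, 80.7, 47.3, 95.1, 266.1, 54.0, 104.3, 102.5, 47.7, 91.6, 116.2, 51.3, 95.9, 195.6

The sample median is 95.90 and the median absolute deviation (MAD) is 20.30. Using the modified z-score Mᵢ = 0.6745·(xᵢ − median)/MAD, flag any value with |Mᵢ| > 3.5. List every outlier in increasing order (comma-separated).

266.1, 284.4

|Mᵢ| > 3.5 ⇔ |xᵢ − 95.90| > 3.5·20.30/0.6745 = 105.34.
So outliers lie outside [-9.44, 201.24].
266.1: M = 5.66 → outlier.
284.4: M = 6.26 → outlier.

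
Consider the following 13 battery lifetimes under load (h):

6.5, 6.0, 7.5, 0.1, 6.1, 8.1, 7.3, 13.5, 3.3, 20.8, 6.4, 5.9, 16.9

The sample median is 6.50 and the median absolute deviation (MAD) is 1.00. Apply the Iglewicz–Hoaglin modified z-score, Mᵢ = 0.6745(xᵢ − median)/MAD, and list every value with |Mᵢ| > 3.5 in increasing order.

|Mᵢ| > 3.5 ⇔ |xᵢ − 6.50| > 3.5·1.00/0.6745 = 5.19.
So outliers lie outside [1.31, 11.69].
0.1: M = -4.32 → outlier.
13.5: M = 4.72 → outlier.
16.9: M = 7.01 → outlier.
20.8: M = 9.65 → outlier.

0.1, 13.5, 16.9, 20.8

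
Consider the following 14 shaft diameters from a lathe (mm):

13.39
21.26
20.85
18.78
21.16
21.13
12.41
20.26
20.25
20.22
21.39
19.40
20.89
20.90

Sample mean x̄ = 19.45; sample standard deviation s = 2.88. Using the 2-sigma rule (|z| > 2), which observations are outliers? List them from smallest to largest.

12.41, 13.39

Cutoffs at x̄ ± 2s: 19.45 ± 2·2.88 = [13.69, 25.21].
12.41: z = -2.44, |z| > 2 → outlier.
13.39: z = -2.10, |z| > 2 → outlier.
Every other value lies within [13.69, 25.21].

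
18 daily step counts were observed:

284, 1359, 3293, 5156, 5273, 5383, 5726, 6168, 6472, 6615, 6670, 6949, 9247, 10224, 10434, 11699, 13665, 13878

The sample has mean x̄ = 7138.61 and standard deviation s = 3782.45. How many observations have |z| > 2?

Cutoffs: x̄ ± 2s = [-426.29, 14703.51].
Every value lies within the cutoffs.

0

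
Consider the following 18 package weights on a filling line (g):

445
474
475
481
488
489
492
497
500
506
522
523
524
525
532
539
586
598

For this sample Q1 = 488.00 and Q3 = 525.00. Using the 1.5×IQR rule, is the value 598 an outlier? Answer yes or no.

IQR = Q3 − Q1 = 525.00 − 488.00 = 37.00.
Lower fence = Q1 − 1.5·IQR = 488.00 − 55.50 = 432.50.
Upper fence = Q3 + 1.5·IQR = 525.00 + 55.50 = 580.50.
598 lies above the upper fence.

yes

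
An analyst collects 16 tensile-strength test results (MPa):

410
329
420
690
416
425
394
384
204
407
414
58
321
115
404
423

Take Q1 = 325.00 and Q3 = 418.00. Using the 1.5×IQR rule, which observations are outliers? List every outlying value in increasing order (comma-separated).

58, 115, 690

IQR = Q3 − Q1 = 418.00 − 325.00 = 93.00.
Lower fence = Q1 − 1.5·IQR = 325.00 − 139.50 = 185.50.
Upper fence = Q3 + 1.5·IQR = 418.00 + 139.50 = 557.50.
58 < 185.50 → outlier.
115 < 185.50 → outlier.
690 > 557.50 → outlier.
All remaining values lie within [185.50, 557.50].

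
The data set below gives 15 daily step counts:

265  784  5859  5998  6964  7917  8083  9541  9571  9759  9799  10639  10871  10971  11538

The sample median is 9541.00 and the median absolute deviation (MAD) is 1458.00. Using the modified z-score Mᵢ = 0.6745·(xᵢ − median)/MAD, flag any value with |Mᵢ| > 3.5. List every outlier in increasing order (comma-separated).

265, 784

|Mᵢ| > 3.5 ⇔ |xᵢ − 9541.00| > 3.5·1458.00/0.6745 = 7565.60.
So outliers lie outside [1975.40, 17106.60].
265: M = -4.29 → outlier.
784: M = -4.05 → outlier.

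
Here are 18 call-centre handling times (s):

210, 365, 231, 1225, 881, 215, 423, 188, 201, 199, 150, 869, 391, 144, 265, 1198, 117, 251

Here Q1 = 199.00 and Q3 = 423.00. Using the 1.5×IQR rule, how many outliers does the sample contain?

IQR = 224.00; fences at 199.00 − 336.00 = -137.00 and 423.00 + 336.00 = 759.00.
Outside the cutoffs: 869, 881, 1198, 1225.

4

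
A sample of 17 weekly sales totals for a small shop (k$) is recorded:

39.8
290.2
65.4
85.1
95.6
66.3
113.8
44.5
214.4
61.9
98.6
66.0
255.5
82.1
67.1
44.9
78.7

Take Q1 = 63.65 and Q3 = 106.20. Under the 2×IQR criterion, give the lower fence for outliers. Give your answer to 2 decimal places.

IQR = Q3 − Q1 = 106.20 − 63.65 = 42.55.
Lower fence = Q1 − 2·IQR = 63.65 − 85.10 = -21.45.
Upper fence = Q3 + 2·IQR = 106.20 + 85.10 = 191.30.

-21.45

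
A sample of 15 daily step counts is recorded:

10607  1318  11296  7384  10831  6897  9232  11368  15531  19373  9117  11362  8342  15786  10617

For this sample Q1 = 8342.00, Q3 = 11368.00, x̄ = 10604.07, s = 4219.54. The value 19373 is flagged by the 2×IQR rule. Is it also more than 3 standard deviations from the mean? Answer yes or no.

no

z = (19373 − 10604.07) / 4219.54 = 2.08.
|z| = 2.08 ≤ 3.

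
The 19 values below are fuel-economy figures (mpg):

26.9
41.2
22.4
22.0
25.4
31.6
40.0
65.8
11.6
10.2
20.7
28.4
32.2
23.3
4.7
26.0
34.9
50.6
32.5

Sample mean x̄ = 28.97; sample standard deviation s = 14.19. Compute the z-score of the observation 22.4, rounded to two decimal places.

-0.46

z = (22.4 − 28.97) / 14.19 = -0.46.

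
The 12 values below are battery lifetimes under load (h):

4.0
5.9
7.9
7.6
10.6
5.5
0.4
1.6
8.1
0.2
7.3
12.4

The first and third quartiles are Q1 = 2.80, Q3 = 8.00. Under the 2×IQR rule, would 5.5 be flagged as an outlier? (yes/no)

no

IQR = Q3 − Q1 = 8.00 − 2.80 = 5.20.
Lower fence = Q1 − 2·IQR = 2.80 − 10.40 = -7.60.
Upper fence = Q3 + 2·IQR = 8.00 + 10.40 = 18.40.
5.5 lies within [-7.60, 18.40].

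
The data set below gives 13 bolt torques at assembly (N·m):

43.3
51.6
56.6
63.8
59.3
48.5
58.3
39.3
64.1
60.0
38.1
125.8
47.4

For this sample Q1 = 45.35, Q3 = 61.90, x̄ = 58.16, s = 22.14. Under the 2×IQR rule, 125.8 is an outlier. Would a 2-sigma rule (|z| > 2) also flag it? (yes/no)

yes

z = (125.8 − 58.16) / 22.14 = 3.06.
|z| = 3.06 > 2.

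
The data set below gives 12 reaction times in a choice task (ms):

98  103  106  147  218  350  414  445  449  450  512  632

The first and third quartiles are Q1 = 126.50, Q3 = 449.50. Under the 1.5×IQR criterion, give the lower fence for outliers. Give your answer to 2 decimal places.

IQR = Q3 − Q1 = 449.50 − 126.50 = 323.00.
Lower fence = Q1 − 1.5·IQR = 126.50 − 484.50 = -358.00.
Upper fence = Q3 + 1.5·IQR = 449.50 + 484.50 = 934.00.

-358.00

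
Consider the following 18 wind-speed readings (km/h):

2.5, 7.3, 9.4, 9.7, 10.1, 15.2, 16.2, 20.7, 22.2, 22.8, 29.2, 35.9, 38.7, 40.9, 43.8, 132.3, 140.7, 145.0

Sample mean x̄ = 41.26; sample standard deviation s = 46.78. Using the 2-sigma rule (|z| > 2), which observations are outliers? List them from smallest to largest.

Cutoffs at x̄ ± 2s: 41.26 ± 2·46.78 = [-52.30, 134.82].
140.7: z = 2.13, |z| > 2 → outlier.
145.0: z = 2.22, |z| > 2 → outlier.
Every other value lies within [-52.30, 134.82].

140.7, 145.0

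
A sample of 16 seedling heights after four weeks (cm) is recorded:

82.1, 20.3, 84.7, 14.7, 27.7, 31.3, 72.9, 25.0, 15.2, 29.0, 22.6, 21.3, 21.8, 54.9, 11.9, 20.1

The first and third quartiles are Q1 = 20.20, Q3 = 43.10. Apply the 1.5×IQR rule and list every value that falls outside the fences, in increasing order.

82.1, 84.7

IQR = Q3 − Q1 = 43.10 − 20.20 = 22.90.
Lower fence = Q1 − 1.5·IQR = 20.20 − 34.35 = -14.15.
Upper fence = Q3 + 1.5·IQR = 43.10 + 34.35 = 77.45.
82.1 > 77.45 → outlier.
84.7 > 77.45 → outlier.
All remaining values lie within [-14.15, 77.45].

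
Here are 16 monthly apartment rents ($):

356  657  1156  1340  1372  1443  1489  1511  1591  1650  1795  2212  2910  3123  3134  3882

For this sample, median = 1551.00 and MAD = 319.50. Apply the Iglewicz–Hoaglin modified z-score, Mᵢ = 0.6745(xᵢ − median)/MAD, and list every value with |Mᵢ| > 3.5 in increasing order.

|Mᵢ| > 3.5 ⇔ |xᵢ − 1551.00| > 3.5·319.50/0.6745 = 1657.89.
So outliers lie outside [-106.89, 3208.89].
3882: M = 4.92 → outlier.

3882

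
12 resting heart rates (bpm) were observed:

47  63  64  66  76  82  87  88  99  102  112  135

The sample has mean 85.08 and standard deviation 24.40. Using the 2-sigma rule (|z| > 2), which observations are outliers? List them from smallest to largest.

Cutoffs at x̄ ± 2s: 85.08 ± 2·24.40 = [36.28, 133.88].
135: z = 2.05, |z| > 2 → outlier.
Every other value lies within [36.28, 133.88].

135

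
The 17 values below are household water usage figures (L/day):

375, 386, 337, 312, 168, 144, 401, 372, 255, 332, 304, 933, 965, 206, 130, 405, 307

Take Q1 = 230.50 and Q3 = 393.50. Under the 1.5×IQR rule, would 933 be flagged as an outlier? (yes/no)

IQR = Q3 − Q1 = 393.50 − 230.50 = 163.00.
Lower fence = Q1 − 1.5·IQR = 230.50 − 244.50 = -14.00.
Upper fence = Q3 + 1.5·IQR = 393.50 + 244.50 = 638.00.
933 lies above the upper fence.

yes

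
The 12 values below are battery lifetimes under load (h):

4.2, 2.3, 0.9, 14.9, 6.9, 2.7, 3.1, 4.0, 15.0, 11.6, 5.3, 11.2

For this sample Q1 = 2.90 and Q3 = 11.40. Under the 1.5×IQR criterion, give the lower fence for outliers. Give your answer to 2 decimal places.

IQR = Q3 − Q1 = 11.40 − 2.90 = 8.50.
Lower fence = Q1 − 1.5·IQR = 2.90 − 12.75 = -9.85.
Upper fence = Q3 + 1.5·IQR = 11.40 + 12.75 = 24.15.

-9.85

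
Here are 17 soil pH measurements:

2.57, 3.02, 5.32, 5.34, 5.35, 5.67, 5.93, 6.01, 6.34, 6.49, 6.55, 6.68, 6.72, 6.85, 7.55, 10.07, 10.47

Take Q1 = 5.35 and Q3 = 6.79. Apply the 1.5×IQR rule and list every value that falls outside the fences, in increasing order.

2.57, 3.02, 10.07, 10.47

IQR = Q3 − Q1 = 6.79 − 5.35 = 1.44.
Lower fence = Q1 − 1.5·IQR = 5.35 − 2.16 = 3.19.
Upper fence = Q3 + 1.5·IQR = 6.79 + 2.16 = 8.95.
2.57 < 3.19 → outlier.
3.02 < 3.19 → outlier.
10.07 > 8.95 → outlier.
10.47 > 8.95 → outlier.
All remaining values lie within [3.19, 8.95].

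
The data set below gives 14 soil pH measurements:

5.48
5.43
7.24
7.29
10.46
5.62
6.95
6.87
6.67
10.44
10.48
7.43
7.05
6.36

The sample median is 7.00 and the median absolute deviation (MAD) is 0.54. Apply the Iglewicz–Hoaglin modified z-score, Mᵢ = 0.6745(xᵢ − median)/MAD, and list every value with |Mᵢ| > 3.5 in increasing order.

10.44, 10.46, 10.48

|Mᵢ| > 3.5 ⇔ |xᵢ − 7.00| > 3.5·0.54/0.6745 = 2.80.
So outliers lie outside [4.20, 9.80].
10.44: M = 4.30 → outlier.
10.46: M = 4.32 → outlier.
10.48: M = 4.35 → outlier.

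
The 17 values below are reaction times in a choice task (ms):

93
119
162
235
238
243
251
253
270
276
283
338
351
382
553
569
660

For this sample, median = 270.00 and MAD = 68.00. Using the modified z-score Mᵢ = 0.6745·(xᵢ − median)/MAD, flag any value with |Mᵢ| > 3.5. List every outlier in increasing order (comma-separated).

660

|Mᵢ| > 3.5 ⇔ |xᵢ − 270.00| > 3.5·68.00/0.6745 = 352.85.
So outliers lie outside [-82.85, 622.85].
660: M = 3.87 → outlier.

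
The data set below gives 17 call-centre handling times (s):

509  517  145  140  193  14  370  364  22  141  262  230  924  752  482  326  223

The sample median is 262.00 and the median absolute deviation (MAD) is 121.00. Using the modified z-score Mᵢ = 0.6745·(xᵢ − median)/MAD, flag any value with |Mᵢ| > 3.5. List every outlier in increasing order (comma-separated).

924

|Mᵢ| > 3.5 ⇔ |xᵢ − 262.00| > 3.5·121.00/0.6745 = 627.87.
So outliers lie outside [-365.87, 889.87].
924: M = 3.69 → outlier.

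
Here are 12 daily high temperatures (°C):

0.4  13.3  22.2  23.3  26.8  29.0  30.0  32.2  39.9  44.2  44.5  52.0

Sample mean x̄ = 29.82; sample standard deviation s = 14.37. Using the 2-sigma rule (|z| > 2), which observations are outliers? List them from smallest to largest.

Cutoffs at x̄ ± 2s: 29.82 ± 2·14.37 = [1.08, 58.56].
0.4: z = -2.05, |z| > 2 → outlier.
Every other value lies within [1.08, 58.56].

0.4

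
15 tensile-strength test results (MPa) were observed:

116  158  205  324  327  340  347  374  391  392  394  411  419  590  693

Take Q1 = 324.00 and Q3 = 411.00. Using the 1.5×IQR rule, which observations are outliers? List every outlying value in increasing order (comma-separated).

116, 158, 590, 693

IQR = Q3 − Q1 = 411.00 − 324.00 = 87.00.
Lower fence = Q1 − 1.5·IQR = 324.00 − 130.50 = 193.50.
Upper fence = Q3 + 1.5·IQR = 411.00 + 130.50 = 541.50.
116 < 193.50 → outlier.
158 < 193.50 → outlier.
590 > 541.50 → outlier.
693 > 541.50 → outlier.
All remaining values lie within [193.50, 541.50].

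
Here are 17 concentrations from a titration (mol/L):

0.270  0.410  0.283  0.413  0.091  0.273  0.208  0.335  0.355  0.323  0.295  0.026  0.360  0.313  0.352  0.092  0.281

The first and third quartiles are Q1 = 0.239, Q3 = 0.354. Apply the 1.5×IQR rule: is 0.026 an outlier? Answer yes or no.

yes

IQR = Q3 − Q1 = 0.354 − 0.239 = 0.115.
Lower fence = Q1 − 1.5·IQR = 0.239 − 0.1725 = 0.0665.
Upper fence = Q3 + 1.5·IQR = 0.354 + 0.1725 = 0.5265.
0.026 lies below the lower fence.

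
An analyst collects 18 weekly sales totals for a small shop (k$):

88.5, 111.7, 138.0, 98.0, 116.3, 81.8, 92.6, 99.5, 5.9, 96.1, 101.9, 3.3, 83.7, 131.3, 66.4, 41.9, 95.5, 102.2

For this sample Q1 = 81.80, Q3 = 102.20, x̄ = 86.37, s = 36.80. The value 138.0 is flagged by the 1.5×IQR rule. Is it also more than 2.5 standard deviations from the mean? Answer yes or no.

no

z = (138.0 − 86.37) / 36.80 = 1.40.
|z| = 1.40 ≤ 2.5.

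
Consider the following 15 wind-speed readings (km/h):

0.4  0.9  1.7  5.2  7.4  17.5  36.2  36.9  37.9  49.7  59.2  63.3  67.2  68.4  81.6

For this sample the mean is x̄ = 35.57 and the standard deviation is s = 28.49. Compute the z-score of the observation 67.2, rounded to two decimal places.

1.11

z = (67.2 − 35.57) / 28.49 = 1.11.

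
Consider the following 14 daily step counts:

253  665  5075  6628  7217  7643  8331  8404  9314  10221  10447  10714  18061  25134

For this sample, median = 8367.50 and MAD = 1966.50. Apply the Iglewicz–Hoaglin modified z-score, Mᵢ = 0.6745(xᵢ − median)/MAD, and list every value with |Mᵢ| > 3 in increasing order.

|Mᵢ| > 3 ⇔ |xᵢ − 8367.50| > 3·1966.50/0.6745 = 8746.48.
So outliers lie outside [-378.98, 17113.98].
18061: M = 3.32 → outlier.
25134: M = 5.75 → outlier.

18061, 25134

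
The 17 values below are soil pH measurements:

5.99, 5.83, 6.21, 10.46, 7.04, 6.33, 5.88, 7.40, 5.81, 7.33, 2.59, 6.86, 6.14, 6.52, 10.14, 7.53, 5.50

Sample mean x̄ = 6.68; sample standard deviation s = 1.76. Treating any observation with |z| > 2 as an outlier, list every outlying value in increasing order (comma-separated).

2.59, 10.46

Cutoffs at x̄ ± 2s: 6.68 ± 2·1.76 = [3.16, 10.20].
2.59: z = -2.32, |z| > 2 → outlier.
10.46: z = 2.15, |z| > 2 → outlier.
Every other value lies within [3.16, 10.20].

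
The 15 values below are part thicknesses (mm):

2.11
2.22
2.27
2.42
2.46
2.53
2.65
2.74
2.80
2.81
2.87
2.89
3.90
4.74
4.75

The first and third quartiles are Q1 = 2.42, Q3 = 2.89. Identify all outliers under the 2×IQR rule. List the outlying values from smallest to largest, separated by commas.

IQR = Q3 − Q1 = 2.89 − 2.42 = 0.47.
Lower fence = Q1 − 2·IQR = 2.42 − 0.94 = 1.48.
Upper fence = Q3 + 2·IQR = 2.89 + 0.94 = 3.83.
3.90 > 3.83 → outlier.
4.74 > 3.83 → outlier.
4.75 > 3.83 → outlier.
All remaining values lie within [1.48, 3.83].

3.90, 4.74, 4.75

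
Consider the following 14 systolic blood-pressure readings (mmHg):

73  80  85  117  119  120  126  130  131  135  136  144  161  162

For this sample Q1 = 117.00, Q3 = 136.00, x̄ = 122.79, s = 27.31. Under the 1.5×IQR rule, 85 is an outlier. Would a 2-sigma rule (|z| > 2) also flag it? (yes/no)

no

z = (85 − 122.79) / 27.31 = -1.38.
|z| = 1.38 ≤ 2.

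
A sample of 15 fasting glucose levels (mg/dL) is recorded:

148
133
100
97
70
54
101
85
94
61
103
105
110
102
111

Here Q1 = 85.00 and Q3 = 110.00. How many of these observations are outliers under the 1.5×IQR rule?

1

IQR = 25.00; fences at 85.00 − 37.50 = 47.50 and 110.00 + 37.50 = 147.50.
Outside the cutoffs: 148.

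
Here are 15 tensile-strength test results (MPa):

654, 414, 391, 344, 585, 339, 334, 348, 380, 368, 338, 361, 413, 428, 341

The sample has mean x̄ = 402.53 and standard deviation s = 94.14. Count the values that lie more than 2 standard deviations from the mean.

Cutoffs: x̄ ± 2s = [214.25, 590.81].
Outside the cutoffs: 654.

1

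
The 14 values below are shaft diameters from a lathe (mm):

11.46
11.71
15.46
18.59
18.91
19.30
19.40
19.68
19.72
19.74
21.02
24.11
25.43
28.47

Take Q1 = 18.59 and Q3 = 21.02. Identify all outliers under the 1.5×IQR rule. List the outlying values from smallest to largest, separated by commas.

IQR = Q3 − Q1 = 21.02 − 18.59 = 2.43.
Lower fence = Q1 − 1.5·IQR = 18.59 − 3.645 = 14.945.
Upper fence = Q3 + 1.5·IQR = 21.02 + 3.645 = 24.665.
11.46 < 14.945 → outlier.
11.71 < 14.945 → outlier.
25.43 > 24.665 → outlier.
28.47 > 24.665 → outlier.
All remaining values lie within [14.945, 24.665].

11.46, 11.71, 25.43, 28.47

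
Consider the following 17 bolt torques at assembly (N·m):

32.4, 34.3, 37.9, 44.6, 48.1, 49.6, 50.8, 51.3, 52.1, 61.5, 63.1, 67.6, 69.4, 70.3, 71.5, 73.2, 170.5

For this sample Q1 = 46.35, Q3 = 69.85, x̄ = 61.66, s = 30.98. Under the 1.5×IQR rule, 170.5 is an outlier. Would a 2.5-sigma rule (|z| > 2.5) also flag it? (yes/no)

z = (170.5 − 61.66) / 30.98 = 3.51.
|z| = 3.51 > 2.5.

yes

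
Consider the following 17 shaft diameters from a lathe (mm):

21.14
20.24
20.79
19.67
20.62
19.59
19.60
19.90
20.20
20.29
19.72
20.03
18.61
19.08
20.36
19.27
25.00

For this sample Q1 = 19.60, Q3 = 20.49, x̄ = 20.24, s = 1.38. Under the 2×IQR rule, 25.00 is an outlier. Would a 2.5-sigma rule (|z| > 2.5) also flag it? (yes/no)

yes

z = (25.00 − 20.24) / 1.38 = 3.45.
|z| = 3.45 > 2.5.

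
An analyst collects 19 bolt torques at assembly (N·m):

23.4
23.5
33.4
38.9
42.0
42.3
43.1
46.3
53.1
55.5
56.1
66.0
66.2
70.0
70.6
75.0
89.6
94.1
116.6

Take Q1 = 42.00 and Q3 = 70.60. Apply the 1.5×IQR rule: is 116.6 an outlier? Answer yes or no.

yes

IQR = Q3 − Q1 = 70.60 − 42.00 = 28.60.
Lower fence = Q1 − 1.5·IQR = 42.00 − 42.90 = -0.90.
Upper fence = Q3 + 1.5·IQR = 70.60 + 42.90 = 113.50.
116.6 lies above the upper fence.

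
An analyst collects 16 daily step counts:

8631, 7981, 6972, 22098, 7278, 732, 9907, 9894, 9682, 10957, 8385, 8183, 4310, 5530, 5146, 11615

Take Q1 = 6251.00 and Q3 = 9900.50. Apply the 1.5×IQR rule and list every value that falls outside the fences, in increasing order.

IQR = Q3 − Q1 = 9900.50 − 6251.00 = 3649.50.
Lower fence = Q1 − 1.5·IQR = 6251.00 − 5474.25 = 776.75.
Upper fence = Q3 + 1.5·IQR = 9900.50 + 5474.25 = 15374.75.
732 < 776.75 → outlier.
22098 > 15374.75 → outlier.
All remaining values lie within [776.75, 15374.75].

732, 22098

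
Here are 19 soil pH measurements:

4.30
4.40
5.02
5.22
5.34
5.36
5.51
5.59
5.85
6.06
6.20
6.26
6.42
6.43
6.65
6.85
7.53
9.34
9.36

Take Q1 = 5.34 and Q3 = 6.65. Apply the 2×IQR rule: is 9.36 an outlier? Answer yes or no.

IQR = Q3 − Q1 = 6.65 − 5.34 = 1.31.
Lower fence = Q1 − 2·IQR = 5.34 − 2.62 = 2.72.
Upper fence = Q3 + 2·IQR = 6.65 + 2.62 = 9.27.
9.36 lies above the upper fence.

yes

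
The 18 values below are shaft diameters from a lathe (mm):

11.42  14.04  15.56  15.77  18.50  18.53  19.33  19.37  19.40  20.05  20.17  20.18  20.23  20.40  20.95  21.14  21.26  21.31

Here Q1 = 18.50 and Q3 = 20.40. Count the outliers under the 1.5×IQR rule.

3

IQR = 1.90; fences at 18.50 − 2.85 = 15.65 and 20.40 + 2.85 = 23.25.
Outside the cutoffs: 11.42, 14.04, 15.56.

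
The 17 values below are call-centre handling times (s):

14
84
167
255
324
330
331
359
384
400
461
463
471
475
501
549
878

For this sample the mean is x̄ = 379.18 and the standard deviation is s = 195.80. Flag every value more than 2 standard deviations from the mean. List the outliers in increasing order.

Cutoffs at x̄ ± 2s: 379.18 ± 2·195.80 = [-12.42, 770.78].
878: z = 2.55, |z| > 2 → outlier.
Every other value lies within [-12.42, 770.78].

878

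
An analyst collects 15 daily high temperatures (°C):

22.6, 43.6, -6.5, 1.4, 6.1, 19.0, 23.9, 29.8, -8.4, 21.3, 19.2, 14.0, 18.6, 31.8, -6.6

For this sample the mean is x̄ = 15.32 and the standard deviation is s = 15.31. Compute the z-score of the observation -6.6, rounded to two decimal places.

-1.43

z = (-6.6 − 15.32) / 15.31 = -1.43.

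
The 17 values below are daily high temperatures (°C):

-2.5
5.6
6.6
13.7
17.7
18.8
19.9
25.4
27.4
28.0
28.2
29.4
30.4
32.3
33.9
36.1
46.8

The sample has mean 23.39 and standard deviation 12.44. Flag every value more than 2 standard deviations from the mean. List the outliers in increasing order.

-2.5

Cutoffs at x̄ ± 2s: 23.39 ± 2·12.44 = [-1.49, 48.27].
-2.5: z = -2.08, |z| > 2 → outlier.
Every other value lies within [-1.49, 48.27].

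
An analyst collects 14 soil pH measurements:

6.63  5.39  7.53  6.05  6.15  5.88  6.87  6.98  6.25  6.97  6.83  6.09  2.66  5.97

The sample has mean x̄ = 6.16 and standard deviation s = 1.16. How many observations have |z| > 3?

Cutoffs: x̄ ± 3s = [2.68, 9.64].
Outside the cutoffs: 2.66.

1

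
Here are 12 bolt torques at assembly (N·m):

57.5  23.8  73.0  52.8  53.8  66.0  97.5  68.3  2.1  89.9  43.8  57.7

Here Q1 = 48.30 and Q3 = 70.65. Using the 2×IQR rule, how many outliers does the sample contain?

IQR = 22.35; fences at 48.30 − 44.70 = 3.60 and 70.65 + 44.70 = 115.35.
Outside the cutoffs: 2.1.

1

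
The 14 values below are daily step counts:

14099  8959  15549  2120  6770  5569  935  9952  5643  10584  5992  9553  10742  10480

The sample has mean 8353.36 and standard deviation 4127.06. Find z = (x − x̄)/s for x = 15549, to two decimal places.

z = (15549 − 8353.36) / 4127.06 = 1.74.

1.74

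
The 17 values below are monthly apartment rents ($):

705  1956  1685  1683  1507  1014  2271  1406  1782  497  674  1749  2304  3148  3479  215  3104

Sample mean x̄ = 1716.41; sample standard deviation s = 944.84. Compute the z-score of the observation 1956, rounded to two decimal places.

z = (1956 − 1716.41) / 944.84 = 0.25.

0.25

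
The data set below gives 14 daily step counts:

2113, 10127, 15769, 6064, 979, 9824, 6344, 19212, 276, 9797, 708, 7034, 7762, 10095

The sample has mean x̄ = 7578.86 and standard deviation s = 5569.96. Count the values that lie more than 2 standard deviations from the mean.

Cutoffs: x̄ ± 2s = [-3561.06, 18718.78].
Outside the cutoffs: 19212.

1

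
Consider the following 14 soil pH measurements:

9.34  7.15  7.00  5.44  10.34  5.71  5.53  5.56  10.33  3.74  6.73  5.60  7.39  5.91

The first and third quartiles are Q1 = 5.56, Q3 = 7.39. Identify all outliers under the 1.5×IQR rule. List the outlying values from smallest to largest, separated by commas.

10.33, 10.34

IQR = Q3 − Q1 = 7.39 − 5.56 = 1.83.
Lower fence = Q1 − 1.5·IQR = 5.56 − 2.745 = 2.815.
Upper fence = Q3 + 1.5·IQR = 7.39 + 2.745 = 10.135.
10.33 > 10.135 → outlier.
10.34 > 10.135 → outlier.
All remaining values lie within [2.815, 10.135].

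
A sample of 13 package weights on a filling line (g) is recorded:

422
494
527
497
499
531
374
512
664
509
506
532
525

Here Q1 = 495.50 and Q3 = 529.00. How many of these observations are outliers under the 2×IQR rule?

IQR = 33.50; fences at 495.50 − 67.00 = 428.50 and 529.00 + 67.00 = 596.00.
Outside the cutoffs: 374, 422, 664.

3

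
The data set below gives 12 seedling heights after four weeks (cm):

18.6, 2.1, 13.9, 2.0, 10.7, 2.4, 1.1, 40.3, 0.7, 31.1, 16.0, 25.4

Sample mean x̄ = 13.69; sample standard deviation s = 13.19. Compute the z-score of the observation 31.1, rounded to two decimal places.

z = (31.1 − 13.69) / 13.19 = 1.32.

1.32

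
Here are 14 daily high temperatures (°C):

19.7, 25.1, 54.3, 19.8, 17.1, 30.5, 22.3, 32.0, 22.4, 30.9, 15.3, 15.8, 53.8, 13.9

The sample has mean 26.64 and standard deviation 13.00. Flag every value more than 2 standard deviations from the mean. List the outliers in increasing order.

Cutoffs at x̄ ± 2s: 26.64 ± 2·13.00 = [0.64, 52.64].
53.8: z = 2.09, |z| > 2 → outlier.
54.3: z = 2.13, |z| > 2 → outlier.
Every other value lies within [0.64, 52.64].

53.8, 54.3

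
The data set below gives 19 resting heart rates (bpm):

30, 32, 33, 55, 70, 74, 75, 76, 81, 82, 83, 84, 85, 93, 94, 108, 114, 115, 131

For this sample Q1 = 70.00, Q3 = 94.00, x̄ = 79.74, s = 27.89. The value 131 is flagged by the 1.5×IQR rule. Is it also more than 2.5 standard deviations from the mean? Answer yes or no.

no

z = (131 − 79.74) / 27.89 = 1.84.
|z| = 1.84 ≤ 2.5.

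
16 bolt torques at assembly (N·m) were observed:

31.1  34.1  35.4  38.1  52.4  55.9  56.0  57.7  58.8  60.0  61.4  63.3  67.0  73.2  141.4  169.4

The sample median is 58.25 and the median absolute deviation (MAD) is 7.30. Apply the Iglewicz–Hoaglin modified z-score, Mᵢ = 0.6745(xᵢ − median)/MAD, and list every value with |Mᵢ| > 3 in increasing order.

141.4, 169.4

|Mᵢ| > 3 ⇔ |xᵢ − 58.25| > 3·7.30/0.6745 = 32.47.
So outliers lie outside [25.78, 90.72].
141.4: M = 7.68 → outlier.
169.4: M = 10.27 → outlier.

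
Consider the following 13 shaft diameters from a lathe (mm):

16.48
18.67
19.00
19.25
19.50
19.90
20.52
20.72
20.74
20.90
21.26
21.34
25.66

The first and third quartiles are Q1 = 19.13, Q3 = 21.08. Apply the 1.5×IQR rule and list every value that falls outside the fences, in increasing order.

IQR = Q3 − Q1 = 21.08 − 19.13 = 1.95.
Lower fence = Q1 − 1.5·IQR = 19.13 − 2.925 = 16.205.
Upper fence = Q3 + 1.5·IQR = 21.08 + 2.925 = 24.005.
25.66 > 24.005 → outlier.
All remaining values lie within [16.205, 24.005].

25.66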